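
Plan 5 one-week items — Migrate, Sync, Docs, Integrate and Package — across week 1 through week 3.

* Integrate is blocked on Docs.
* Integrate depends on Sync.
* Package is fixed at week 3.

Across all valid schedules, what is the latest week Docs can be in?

week 2

Downstream work caps Docs at week 2.
Docs at week 2 is achievable: Integrate in week 3, Package in week 3, Sync in week 1, Migrate in week 1, Docs in week 2.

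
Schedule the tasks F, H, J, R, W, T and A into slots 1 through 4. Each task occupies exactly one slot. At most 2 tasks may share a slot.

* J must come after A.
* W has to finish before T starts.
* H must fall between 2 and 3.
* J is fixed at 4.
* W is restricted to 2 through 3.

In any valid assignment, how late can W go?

3

W is available from 2; W's own window allows nothing later than 3.
W at 3 is achievable: R=2; J=4; H=2; T=4; F=1; A=1; W=3.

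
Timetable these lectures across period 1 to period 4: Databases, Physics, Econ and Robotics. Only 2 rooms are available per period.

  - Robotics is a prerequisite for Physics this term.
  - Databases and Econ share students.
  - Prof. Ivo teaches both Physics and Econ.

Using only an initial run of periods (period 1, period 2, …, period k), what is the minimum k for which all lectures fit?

2

The precedence chain requires at least 2 distinct periods.
With at most 2 per period and 4 lectures, at least 2 periods are needed.
2 works (last occupied period: period 2): for example Robotics=period 1; Physics=period 2; Databases=period 2; Econ=period 1.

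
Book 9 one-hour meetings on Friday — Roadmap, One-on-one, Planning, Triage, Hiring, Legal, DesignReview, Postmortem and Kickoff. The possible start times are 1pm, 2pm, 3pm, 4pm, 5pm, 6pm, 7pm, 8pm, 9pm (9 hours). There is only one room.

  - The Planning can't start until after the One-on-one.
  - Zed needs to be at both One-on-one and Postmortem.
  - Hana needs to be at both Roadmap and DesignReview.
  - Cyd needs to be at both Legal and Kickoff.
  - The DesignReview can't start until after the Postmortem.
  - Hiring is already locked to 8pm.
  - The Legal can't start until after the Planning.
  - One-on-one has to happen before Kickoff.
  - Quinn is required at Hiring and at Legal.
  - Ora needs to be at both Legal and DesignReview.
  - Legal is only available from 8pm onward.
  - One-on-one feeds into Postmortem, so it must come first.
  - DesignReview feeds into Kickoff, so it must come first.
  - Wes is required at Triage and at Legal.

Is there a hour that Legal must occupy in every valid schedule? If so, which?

Legal's window is 8pm–9pm.
Hiring is fixed at 8pm, and Legal can't share a hour with Hiring.
So Legal must be 9pm.

9pm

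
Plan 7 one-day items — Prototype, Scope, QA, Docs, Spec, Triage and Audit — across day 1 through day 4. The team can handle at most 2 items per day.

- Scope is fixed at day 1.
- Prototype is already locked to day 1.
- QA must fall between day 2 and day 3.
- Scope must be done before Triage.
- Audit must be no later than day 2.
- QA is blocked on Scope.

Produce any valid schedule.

Triage=day 3; Audit=day 2; Docs=day 3; Prototype=day 1; Spec=day 4; QA=day 2; Scope=day 1

Checking: Scope(day 1) before Triage(day 3); Scope(day 1) before QA(day 2); Scope=day 1 in [day 1,day 1]; Audit=day 2 in [day 1,day 2]; Prototype=day 1 in [day 1,day 1]; QA=day 2 in [day 2,day 3]; max 2 per day (cap 2).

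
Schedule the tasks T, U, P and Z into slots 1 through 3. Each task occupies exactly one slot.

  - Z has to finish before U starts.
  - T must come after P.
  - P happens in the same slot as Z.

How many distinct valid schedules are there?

Splitting on T: it can be 2 (2), 3 (3). Listing each branch's schedules as (U, P, Z):
T=2: (2,1,1) (3,1,1) — 2.
T=3: (2,1,1) (3,1,1) (3,2,2) — 3.
Summing: 2 + 3 = 5.

5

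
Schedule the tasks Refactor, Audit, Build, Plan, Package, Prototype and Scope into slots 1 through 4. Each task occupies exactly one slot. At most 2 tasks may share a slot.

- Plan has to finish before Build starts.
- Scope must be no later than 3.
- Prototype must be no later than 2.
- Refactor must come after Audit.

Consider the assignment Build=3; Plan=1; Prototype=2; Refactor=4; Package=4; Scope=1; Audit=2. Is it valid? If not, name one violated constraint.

Scope must be no later than 3 — holds.
At most 2 tasks may share a slot — holds.
Plan has to finish before Build starts — holds.
Refactor must come after Audit — holds.
Prototype must be no later than 2 — holds.

Yes, all constraints hold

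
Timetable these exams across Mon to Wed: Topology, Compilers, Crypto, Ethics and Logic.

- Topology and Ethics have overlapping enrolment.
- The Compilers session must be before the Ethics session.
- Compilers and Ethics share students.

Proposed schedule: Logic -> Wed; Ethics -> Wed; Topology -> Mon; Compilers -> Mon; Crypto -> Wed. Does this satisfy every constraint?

The Compilers session must be before the Ethics session — holds.
Compilers and Ethics share students — holds.
Topology and Ethics have overlapping enrolment — holds.

Yes, all constraints hold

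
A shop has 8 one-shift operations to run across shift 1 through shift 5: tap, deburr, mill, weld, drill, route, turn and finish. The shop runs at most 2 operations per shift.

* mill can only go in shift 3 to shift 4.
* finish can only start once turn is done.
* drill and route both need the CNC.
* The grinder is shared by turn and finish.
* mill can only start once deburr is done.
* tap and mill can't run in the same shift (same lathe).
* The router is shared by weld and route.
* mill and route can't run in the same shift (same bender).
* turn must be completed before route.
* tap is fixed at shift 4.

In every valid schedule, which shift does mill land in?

mill's window is shift 3–shift 4.
tap is fixed at shift 4, and mill can't share a shift with tap.
So mill must be shift 3.

shift 3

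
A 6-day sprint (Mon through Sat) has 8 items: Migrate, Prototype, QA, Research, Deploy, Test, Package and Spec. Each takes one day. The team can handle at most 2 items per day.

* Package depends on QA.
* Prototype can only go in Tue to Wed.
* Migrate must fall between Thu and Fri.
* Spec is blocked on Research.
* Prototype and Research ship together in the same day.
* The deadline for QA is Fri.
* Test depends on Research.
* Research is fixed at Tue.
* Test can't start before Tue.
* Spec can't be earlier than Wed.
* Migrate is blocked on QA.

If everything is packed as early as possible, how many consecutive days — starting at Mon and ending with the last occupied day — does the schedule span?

4 days

The precedence chain requires at least 2 distinct days.
With at most 2 per day and 8 work items, at least 4 days are needed.
Migrate can't be placed before Thu — that is day 4 counting from Mon — so the schedule must run through at least 4 days.
4 works (last occupied day: Thu): for example Package=Thu, Test=Wed, Deploy=Mon, Migrate=Thu, Prototype=Tue, QA=Mon, Spec=Wed, Research=Tue.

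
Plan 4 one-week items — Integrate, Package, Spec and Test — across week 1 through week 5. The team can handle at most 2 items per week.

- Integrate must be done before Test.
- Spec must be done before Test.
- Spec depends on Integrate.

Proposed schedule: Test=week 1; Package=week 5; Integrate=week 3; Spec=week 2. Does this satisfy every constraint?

No. Integrate must be done before Test is not satisfied.

The team can handle at most 2 items per week — holds.
Spec depends on Integrate — violated.
Spec must be done before Test — violated.
Integrate must be done before Test — violated.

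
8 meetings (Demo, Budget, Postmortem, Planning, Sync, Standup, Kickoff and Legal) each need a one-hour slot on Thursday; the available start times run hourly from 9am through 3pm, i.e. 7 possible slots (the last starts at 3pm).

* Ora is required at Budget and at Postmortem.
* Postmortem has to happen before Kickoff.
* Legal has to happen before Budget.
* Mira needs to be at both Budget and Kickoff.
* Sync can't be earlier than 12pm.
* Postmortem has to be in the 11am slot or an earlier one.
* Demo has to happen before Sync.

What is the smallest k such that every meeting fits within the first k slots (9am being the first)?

4

The precedence chain requires at least 2 distinct slots.
Sync can't be placed before 12pm — that is slot 4 counting from 9am — so the schedule must run through at least 4 slots.
4 works (last occupied slot: 12pm): for example Sync=12pm, Legal=9am, Demo=9am, Standup=9am, Kickoff=11am, Budget=10am, Planning=9am, Postmortem=9am.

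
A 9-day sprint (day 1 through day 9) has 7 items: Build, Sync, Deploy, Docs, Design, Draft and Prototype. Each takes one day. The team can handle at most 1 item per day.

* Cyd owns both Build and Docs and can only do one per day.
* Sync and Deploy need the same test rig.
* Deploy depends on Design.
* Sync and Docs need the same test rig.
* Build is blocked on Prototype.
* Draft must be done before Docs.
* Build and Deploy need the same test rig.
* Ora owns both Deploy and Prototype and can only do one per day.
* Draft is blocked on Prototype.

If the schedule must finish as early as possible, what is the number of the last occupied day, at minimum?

day 7

The precedence chain requires at least 3 distinct days.
With at most 1 per day and 7 tasks, at least 7 days are needed.
7 works (last occupied day: day 7): for example Design in day 4; Sync in day 7; Build in day 3; Prototype in day 1; Docs in day 6; Draft in day 2; Deploy in day 5.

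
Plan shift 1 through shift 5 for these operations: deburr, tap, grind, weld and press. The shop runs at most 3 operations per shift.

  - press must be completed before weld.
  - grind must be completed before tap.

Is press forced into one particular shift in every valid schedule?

No

press can be shift 1 (e.g. weld=shift 2; tap=shift 2; deburr=shift 1; grind=shift 1; press=shift 1) or shift 2 (e.g. tap=shift 2; deburr=shift 1; weld=shift 3; press=shift 2; grind=shift 1).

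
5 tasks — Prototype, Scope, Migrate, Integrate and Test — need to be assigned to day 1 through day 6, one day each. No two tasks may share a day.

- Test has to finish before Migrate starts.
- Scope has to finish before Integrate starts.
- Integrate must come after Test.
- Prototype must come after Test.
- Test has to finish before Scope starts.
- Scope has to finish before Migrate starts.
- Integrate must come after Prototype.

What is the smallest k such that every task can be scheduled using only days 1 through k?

5

The precedence chain requires at least 3 distinct days.
With at most 1 per day and 5 tasks, at least 5 days are needed.
5 works (last occupied day: day 5): for example Scope in day 2, Prototype in day 3, Migrate in day 5, Test in day 1, Integrate in day 4.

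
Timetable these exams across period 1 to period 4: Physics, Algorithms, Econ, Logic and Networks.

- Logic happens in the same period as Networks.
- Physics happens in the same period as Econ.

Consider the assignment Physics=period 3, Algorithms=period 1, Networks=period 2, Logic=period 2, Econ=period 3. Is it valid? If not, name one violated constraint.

Yes

Physics happens in the same period as Econ — holds.
Logic happens in the same period as Networks — holds.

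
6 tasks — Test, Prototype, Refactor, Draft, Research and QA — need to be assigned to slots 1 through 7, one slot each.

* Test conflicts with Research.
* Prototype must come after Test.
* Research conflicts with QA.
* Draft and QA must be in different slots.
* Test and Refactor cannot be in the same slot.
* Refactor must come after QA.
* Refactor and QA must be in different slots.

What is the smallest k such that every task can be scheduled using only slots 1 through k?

The precedence chain requires at least 2 distinct slots.
2 works (last occupied slot: 2): for example Draft -> 2; Test -> 1; Prototype -> 2; Refactor -> 2; Research -> 2; QA -> 1.

2 slots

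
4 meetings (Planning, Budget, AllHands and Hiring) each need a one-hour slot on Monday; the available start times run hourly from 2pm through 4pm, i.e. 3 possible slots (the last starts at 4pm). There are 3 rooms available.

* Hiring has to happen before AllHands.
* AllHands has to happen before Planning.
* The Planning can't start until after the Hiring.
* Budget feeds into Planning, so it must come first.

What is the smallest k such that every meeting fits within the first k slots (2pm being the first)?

The precedence chain requires at least 3 distinct slots.
With at most 3 per slot and 4 meetings, at least 2 slots are needed.
3 works (last occupied slot: 4pm): for example Hiring in 2pm; AllHands in 3pm; Planning in 4pm; Budget in 2pm.

3 slots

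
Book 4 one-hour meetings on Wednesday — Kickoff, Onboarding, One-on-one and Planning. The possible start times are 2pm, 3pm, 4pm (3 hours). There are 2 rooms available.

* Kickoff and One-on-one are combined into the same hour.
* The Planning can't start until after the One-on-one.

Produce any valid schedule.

One-on-one in 2pm, Onboarding in 3pm, Kickoff in 2pm, Planning in 3pm

Checking: One-on-one(2pm) before Planning(3pm); Kickoff = One-on-one = 2pm; max 2 per hour (cap 2).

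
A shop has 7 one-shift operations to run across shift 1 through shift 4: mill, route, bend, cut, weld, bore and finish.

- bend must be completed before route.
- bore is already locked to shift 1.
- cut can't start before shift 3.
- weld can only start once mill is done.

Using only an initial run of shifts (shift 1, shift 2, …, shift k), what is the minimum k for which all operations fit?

3

The precedence chain requires at least 2 distinct shifts.
cut can't be placed before shift 3, so the schedule must run through at least shift 3.
3 works (last occupied shift: shift 3): for example mill in shift 1, cut in shift 3, bend in shift 1, finish in shift 1, bore in shift 1, route in shift 2, weld in shift 2.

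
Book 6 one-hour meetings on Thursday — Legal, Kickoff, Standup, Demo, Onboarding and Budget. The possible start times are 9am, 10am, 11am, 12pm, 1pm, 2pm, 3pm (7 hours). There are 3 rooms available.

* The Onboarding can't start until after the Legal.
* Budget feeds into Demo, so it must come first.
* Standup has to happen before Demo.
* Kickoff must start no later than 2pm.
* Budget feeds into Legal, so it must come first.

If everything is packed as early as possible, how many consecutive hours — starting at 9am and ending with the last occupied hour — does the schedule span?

3

The precedence chain requires at least 3 distinct hours.
With at most 3 per hour and 6 meetings, at least 2 hours are needed.
3 works (last occupied hour: 11am): for example Legal in 10am, Kickoff in 9am, Budget in 9am, Standup in 9am, Demo in 10am, Onboarding in 11am.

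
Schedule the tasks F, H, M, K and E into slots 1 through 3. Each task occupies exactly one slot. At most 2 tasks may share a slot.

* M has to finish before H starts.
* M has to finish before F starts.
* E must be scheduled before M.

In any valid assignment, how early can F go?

3

Precedence pushes F to at least 3.
F at 3 is achievable: H -> 3; F -> 3; K -> 1; M -> 2; E -> 1.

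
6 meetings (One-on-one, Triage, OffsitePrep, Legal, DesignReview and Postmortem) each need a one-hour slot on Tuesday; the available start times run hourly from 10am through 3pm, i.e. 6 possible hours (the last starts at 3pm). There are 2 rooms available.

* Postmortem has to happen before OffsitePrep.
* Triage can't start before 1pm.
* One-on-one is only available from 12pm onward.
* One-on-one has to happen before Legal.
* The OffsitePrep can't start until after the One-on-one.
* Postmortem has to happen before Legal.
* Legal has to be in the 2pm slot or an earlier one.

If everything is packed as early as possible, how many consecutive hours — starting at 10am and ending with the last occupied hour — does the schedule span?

5

The precedence chain requires at least 2 distinct hours.
With at most 2 per hour and 6 meetings, at least 3 hours are needed.
Triage can't be placed before 1pm — that is hour 4 counting from 10am — so the schedule must run through at least 4 hours.
Could 4 hours be enough, i.e. nothing placed later than 1pm? No: One-on-one's window within 4 hours is {12pm, 1pm}; Triage's window within 4 hours is {1pm}; Legal's window within 4 hours is {10am, 11am, 12pm, 1pm}; OffsitePrep must come after One-on-one (at 12pm or later) → {1pm}; One-on-one must come before OffsitePrep (at 1pm or earlier) → {12pm}; Legal must come after Postmortem (at 10am or later) → {11am, 12pm, 1pm}; Legal must come after One-on-one (at 12pm or later) → {1pm}; that puts Triage, OffsitePrep and Legal all in 1pm — more than 2 per hour.
So 4 hours is not enough.
5 works (last occupied hour: 2pm): for example One-on-one=12pm, Postmortem=10am, Triage=1pm, OffsitePrep=1pm, Legal=2pm, DesignReview=10am.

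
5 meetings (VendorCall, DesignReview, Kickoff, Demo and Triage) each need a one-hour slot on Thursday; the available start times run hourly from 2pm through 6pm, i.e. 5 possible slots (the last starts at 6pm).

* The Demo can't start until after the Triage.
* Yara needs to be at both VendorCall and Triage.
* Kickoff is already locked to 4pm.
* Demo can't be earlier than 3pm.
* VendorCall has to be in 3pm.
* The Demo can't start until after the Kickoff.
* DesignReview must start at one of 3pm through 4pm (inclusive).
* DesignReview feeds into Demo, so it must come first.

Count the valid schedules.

Splitting on DesignReview: it can be 3pm (5), 4pm (5). Listing each branch's schedules as (VendorCall, Kickoff, Demo, Triage):
DesignReview=3pm: (3pm,4pm,5pm,2pm) (3pm,4pm,5pm,4pm) (3pm,4pm,6pm,2pm) (3pm,4pm,6pm,4pm) (3pm,4pm,6pm,5pm) — 5.
DesignReview=4pm: (3pm,4pm,5pm,2pm) (3pm,4pm,5pm,4pm) (3pm,4pm,6pm,2pm) (3pm,4pm,6pm,4pm) (3pm,4pm,6pm,5pm) — 5.
Summing: 5 + 5 = 10.

10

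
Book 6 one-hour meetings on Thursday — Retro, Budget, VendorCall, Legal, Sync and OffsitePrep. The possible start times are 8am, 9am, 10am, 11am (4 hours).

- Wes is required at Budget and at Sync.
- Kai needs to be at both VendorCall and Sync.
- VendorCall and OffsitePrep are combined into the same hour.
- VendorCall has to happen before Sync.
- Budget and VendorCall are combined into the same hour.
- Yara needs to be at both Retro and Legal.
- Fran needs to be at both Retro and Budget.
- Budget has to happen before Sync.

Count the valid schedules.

54

Splitting on Retro: it can be 8am (9), 9am (12), 10am (15), 11am (18). Listing each branch's schedules as (Budget, VendorCall, Legal, Sync, OffsitePrep):
Retro=8am: (9am,9am,9am,10am,9am) (9am,9am,9am,11am,9am) (9am,9am,10am,10am,9am) (9am,9am,10am,11am,9am) (9am,9am,11am,10am,9am) (9am,9am,11am,11am,9am) (10am,10am,9am,11am,10am) (10am,10am,10am,11am,10am) (10am,10am,11am,11am,10am) — 9.
Retro=9am: (8am,8am,8am,9am,8am) (8am,8am,8am,10am,8am) (8am,8am,8am,11am,8am) (8am,8am,10am,9am,8am) (8am,8am,10am,10am,8am) (8am,8am,10am,11am,8am) (8am,8am,11am,9am,8am) (8am,8am,11am,10am,8am) (8am,8am,11am,11am,8am) (10am,10am,8am,11am,10am) (10am,10am,10am,11am,10am) (10am,10am,11am,11am,10am) — 12.
Retro=10am: (8am,8am,8am,9am,8am) (8am,8am,8am,10am,8am) (8am,8am,8am,11am,8am) (8am,8am,9am,9am,8am) (8am,8am,9am,10am,8am) (8am,8am,9am,11am,8am) (8am,8am,11am,9am,8am) (8am,8am,11am,10am,8am) (8am,8am,11am,11am,8am) (9am,9am,8am,10am,9am) (9am,9am,8am,11am,9am) (9am,9am,9am,10am,9am) (9am,9am,9am,11am,9am) (9am,9am,11am,10am,9am) (9am,9am,11am,11am,9am) — 15.
Retro=11am: (8am,8am,8am,9am,8am) (8am,8am,8am,10am,8am) (8am,8am,8am,11am,8am) (8am,8am,9am,9am,8am) (8am,8am,9am,10am,8am) (8am,8am,9am,11am,8am) (8am,8am,10am,9am,8am) (8am,8am,10am,10am,8am) (8am,8am,10am,11am,8am) (9am,9am,8am,10am,9am) (9am,9am,8am,11am,9am) (9am,9am,9am,10am,9am) (9am,9am,9am,11am,9am) (9am,9am,10am,10am,9am) (9am,9am,10am,11am,9am) (10am,10am,8am,11am,10am) (10am,10am,9am,11am,10am) (10am,10am,10am,11am,10am) — 18.
Summing: 9 + 12 + 15 + 18 = 54.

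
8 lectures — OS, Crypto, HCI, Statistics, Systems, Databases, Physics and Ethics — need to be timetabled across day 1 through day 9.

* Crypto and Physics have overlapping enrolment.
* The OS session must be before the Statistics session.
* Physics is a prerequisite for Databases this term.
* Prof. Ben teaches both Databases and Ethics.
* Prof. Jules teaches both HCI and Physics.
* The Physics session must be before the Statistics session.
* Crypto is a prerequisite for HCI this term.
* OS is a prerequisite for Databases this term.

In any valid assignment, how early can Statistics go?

day 2

Precedence pushes Statistics to at least day 2.
Statistics at day 2 is achievable: Systems in day 1, Ethics in day 1, Statistics in day 2, Crypto in day 2, OS in day 1, Databases in day 2, HCI in day 3, Physics in day 1.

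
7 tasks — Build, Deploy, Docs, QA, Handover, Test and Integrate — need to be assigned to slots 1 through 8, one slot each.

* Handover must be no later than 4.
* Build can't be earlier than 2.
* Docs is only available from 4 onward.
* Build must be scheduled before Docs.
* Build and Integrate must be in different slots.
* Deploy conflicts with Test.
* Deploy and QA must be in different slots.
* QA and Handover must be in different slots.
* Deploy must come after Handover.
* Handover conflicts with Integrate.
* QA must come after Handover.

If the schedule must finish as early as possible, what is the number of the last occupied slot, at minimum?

slot 4

The precedence chain requires at least 2 distinct slots.
Docs can't be placed before 4, so the schedule must run through at least slot 4.
4 works (last occupied slot: 4): for example Test in 1; Docs in 4; Deploy in 2; QA in 3; Handover in 1; Integrate in 3; Build in 2.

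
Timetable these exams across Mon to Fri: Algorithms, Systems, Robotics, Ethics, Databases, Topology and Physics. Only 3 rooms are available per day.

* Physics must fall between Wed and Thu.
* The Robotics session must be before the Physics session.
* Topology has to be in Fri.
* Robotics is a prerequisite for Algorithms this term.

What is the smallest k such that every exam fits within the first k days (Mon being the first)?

5

The precedence chain requires at least 2 distinct days.
With at most 3 per day and 7 exams, at least 3 days are needed.
Topology can't be placed before Fri — that is day 5 counting from Mon — so the schedule must run through at least 5 days.
5 works (last occupied day: Fri): for example Topology in Fri, Robotics in Mon, Systems in Mon, Physics in Wed, Algorithms in Tue, Databases in Tue, Ethics in Mon.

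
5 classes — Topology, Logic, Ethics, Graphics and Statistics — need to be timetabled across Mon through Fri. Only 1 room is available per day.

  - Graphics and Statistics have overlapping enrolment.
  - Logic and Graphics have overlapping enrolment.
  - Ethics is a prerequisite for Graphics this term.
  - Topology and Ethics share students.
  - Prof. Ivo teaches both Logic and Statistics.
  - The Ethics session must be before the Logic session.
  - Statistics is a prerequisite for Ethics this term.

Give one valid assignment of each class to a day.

Statistics -> Mon, Graphics -> Thu, Ethics -> Tue, Logic -> Wed, Topology -> Fri

Checking: Ethics(Tue) before Graphics(Thu); Ethics(Tue) before Logic(Wed); Statistics(Mon) before Ethics(Tue); Topology(Fri) != Ethics(Tue); Logic(Wed) != Statistics(Mon); Graphics(Thu) != Statistics(Mon); Logic(Wed) != Graphics(Thu); max 1 per day (cap 1).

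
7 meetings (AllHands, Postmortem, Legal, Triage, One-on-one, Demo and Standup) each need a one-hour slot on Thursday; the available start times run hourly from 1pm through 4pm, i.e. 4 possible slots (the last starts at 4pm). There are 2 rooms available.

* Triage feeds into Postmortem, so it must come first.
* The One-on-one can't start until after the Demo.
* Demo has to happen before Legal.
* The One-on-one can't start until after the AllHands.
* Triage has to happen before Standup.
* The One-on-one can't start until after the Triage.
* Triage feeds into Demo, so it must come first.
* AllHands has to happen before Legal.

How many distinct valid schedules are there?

32

Splitting on AllHands: it can be 1pm (21), 2pm (8), 3pm (3). Listing each branch's schedules as (Postmortem, Legal, Triage, One-on-one, Demo, Standup):
AllHands=1pm: (2pm,3pm,1pm,3pm,2pm,4pm) (2pm,3pm,1pm,4pm,2pm,3pm) (2pm,3pm,1pm,4pm,2pm,4pm) (2pm,4pm,1pm,3pm,2pm,3pm) (2pm,4pm,1pm,3pm,2pm,4pm) (2pm,4pm,1pm,4pm,2pm,3pm) (2pm,4pm,1pm,4pm,3pm,2pm) (2pm,4pm,1pm,4pm,3pm,3pm) (3pm,3pm,1pm,4pm,2pm,2pm) (3pm,3pm,1pm,4pm,2pm,4pm) (3pm,4pm,1pm,3pm,2pm,2pm) (3pm,4pm,1pm,3pm,2pm,4pm) (3pm,4pm,1pm,4pm,2pm,2pm) (3pm,4pm,1pm,4pm,2pm,3pm) (3pm,4pm,1pm,4pm,3pm,2pm) (4pm,3pm,1pm,3pm,2pm,2pm) (4pm,3pm,1pm,3pm,2pm,4pm) (4pm,3pm,1pm,4pm,2pm,2pm) (4pm,3pm,1pm,4pm,2pm,3pm) (4pm,4pm,1pm,3pm,2pm,2pm) (4pm,4pm,1pm,3pm,2pm,3pm) — 21.
AllHands=2pm: (2pm,4pm,1pm,4pm,3pm,3pm) (3pm,3pm,1pm,4pm,2pm,4pm) (3pm,4pm,1pm,3pm,2pm,4pm) (3pm,4pm,1pm,4pm,2pm,3pm) (3pm,4pm,1pm,4pm,3pm,2pm) (4pm,3pm,1pm,3pm,2pm,4pm) (4pm,3pm,1pm,4pm,2pm,3pm) (4pm,4pm,1pm,3pm,2pm,3pm) — 8.
AllHands=3pm: (2pm,4pm,1pm,4pm,2pm,3pm) (2pm,4pm,1pm,4pm,3pm,2pm) (3pm,4pm,1pm,4pm,2pm,2pm) — 3.
Summing: 21 + 8 + 3 = 32.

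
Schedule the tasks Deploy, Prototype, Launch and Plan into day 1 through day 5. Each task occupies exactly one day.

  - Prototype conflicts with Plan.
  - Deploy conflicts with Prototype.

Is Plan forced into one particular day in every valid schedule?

Plan can be day 1 (e.g. Prototype -> day 2, Plan -> day 1, Deploy -> day 1, Launch -> day 1) or day 2 (e.g. Prototype -> day 3; Plan -> day 2; Deploy -> day 1; Launch -> day 1).

No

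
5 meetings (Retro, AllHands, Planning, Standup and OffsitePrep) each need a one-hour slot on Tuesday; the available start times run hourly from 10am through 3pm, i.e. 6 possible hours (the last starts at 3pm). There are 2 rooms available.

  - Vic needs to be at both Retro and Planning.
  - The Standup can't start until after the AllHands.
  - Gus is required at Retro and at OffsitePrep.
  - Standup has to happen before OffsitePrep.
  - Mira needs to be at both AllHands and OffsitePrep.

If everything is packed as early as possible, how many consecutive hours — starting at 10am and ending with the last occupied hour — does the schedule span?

The precedence chain requires at least 3 distinct hours.
With at most 2 per hour and 5 meetings, at least 3 hours are needed.
3 works (last occupied hour: 12pm): for example OffsitePrep=12pm; Standup=11am; Planning=11am; AllHands=10am; Retro=10am.

3 hours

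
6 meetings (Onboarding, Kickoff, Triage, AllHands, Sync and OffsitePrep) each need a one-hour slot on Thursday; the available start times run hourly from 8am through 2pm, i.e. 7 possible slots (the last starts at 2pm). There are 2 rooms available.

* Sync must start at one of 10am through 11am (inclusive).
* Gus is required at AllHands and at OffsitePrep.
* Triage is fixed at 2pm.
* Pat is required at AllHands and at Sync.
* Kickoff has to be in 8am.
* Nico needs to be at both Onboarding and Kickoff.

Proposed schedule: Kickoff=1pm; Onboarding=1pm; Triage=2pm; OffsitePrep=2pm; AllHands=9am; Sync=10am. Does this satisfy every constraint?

No. Kickoff has to be in 8am is not satisfied.

Triage is fixed at 2pm — holds.
There are 2 rooms available — holds.
Gus is required at AllHands and at OffsitePrep — holds.
Pat is required at AllHands and at Sync — holds.
Kickoff has to be in 8am — violated.
Sync must start at one of 10am through 11am (inclusive) — holds.
Nico needs to be at both Onboarding and Kickoff — violated.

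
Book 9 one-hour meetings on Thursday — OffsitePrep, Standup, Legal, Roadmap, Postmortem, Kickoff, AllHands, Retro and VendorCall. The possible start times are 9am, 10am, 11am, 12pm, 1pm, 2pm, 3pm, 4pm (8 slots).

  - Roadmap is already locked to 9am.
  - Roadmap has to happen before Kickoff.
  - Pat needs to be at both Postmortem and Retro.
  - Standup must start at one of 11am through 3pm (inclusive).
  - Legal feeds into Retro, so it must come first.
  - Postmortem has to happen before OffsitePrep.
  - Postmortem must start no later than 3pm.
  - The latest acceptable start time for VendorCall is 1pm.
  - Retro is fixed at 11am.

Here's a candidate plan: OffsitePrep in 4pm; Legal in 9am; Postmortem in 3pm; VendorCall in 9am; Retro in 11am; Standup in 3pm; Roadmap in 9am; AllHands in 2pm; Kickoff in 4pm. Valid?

Postmortem has to happen before OffsitePrep — holds.
Legal feeds into Retro, so it must come first — holds.
The latest acceptable start time for VendorCall is 1pm — holds.
Standup must start at one of 11am through 3pm (inclusive) — holds.
Retro is fixed at 11am — holds.
Roadmap is already locked to 9am — holds.
Roadmap has to happen before Kickoff — holds.
Pat needs to be at both Postmortem and Retro — holds.
Postmortem must start no later than 3pm — holds.

Yes, all constraints hold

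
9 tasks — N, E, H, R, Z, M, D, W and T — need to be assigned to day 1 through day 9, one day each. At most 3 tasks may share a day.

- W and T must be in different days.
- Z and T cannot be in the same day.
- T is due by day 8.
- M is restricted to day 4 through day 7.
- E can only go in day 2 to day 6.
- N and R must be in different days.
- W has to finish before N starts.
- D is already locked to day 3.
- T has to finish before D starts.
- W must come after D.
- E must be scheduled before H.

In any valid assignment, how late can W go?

day 8

Precedence pushes W to at least day 4; downstream work caps W at day 8.
W at day 8 is achievable: R=day 1; W=day 8; D=day 3; T=day 1; Z=day 2; H=day 3; E=day 2; M=day 4; N=day 9.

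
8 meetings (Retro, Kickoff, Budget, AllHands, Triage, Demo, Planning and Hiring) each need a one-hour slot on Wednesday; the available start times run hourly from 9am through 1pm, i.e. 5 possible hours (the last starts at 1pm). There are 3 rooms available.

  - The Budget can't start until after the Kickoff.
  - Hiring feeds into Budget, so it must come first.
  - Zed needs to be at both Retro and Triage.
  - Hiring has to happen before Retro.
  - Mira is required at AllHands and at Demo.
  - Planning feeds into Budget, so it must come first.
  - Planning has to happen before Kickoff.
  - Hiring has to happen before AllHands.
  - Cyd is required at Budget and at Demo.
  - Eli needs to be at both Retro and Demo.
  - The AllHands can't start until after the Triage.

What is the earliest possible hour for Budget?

11am

Precedence pushes Budget to at least 11am.
Budget at 11am is achievable: Demo -> 12pm; AllHands -> 10am; Triage -> 9am; Budget -> 11am; Kickoff -> 10am; Retro -> 10am; Planning -> 9am; Hiring -> 9am.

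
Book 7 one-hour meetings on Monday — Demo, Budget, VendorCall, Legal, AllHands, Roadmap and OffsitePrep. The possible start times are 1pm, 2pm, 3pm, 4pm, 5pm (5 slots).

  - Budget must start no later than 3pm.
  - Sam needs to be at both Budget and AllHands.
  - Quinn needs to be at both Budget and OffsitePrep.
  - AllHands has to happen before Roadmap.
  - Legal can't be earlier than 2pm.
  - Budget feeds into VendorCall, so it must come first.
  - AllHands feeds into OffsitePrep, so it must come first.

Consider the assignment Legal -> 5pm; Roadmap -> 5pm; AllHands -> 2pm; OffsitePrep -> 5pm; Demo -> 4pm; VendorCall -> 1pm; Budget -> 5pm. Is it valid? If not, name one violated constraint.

No — it violates: Budget feeds into VendorCall, so it must come first

AllHands has to happen before Roadmap — holds.
Legal can't be earlier than 2pm — holds.
AllHands feeds into OffsitePrep, so it must come first — holds.
Sam needs to be at both Budget and AllHands — holds.
Budget feeds into VendorCall, so it must come first — violated.
Quinn needs to be at both Budget and OffsitePrep — violated.
Budget must start no later than 3pm — violated.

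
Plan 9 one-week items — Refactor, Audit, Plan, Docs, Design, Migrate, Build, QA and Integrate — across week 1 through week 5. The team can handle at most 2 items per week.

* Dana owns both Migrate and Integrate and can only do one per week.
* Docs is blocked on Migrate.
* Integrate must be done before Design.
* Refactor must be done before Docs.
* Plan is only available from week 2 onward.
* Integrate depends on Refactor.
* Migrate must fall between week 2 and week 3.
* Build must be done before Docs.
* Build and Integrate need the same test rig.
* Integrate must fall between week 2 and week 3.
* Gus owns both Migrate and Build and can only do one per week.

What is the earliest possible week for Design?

Precedence pushes Design to at least week 3.
Design at week 3 is achievable: Plan=week 2, Build=week 1, Design=week 3, Refactor=week 1, Audit=week 4, Docs=week 4, QA=week 5, Migrate=week 3, Integrate=week 2.

week 3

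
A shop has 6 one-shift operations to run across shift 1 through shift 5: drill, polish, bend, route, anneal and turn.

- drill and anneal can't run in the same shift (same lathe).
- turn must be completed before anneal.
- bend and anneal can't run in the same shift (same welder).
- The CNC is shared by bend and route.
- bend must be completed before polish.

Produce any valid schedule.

turn=shift 1; anneal=shift 2; drill=shift 1; polish=shift 2; route=shift 2; bend=shift 1

Checking: bend(shift 1) before polish(shift 2); turn(shift 1) before anneal(shift 2); bend(shift 1) != route(shift 2); bend(shift 1) != anneal(shift 2); drill(shift 1) != anneal(shift 2).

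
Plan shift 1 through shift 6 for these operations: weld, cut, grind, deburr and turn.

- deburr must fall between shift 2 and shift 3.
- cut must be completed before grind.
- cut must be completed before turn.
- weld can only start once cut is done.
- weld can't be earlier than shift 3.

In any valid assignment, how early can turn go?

shift 2

Precedence pushes turn to at least shift 2.
turn at shift 2 is achievable: grind in shift 2; deburr in shift 2; cut in shift 1; turn in shift 2; weld in shift 3.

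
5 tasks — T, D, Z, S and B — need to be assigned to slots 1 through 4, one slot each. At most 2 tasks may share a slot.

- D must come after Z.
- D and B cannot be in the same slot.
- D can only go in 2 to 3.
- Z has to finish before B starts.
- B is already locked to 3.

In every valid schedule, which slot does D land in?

D's window is 2–3.
B is fixed at 3, and D can't share a slot with B.
So D must be 2.

2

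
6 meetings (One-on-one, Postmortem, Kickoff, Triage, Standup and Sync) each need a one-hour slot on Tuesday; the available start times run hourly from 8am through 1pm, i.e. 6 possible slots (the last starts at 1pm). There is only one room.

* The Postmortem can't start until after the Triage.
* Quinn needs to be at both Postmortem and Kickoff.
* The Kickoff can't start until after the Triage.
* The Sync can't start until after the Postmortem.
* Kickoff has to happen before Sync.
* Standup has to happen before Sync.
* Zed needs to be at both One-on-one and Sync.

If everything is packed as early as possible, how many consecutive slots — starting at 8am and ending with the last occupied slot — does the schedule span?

The precedence chain requires at least 3 distinct slots.
With at most 1 per slot and 6 meetings, at least 6 slots are needed.
6 works (last occupied slot: 1pm): for example Sync in 12pm, Postmortem in 9am, Triage in 8am, Standup in 11am, One-on-one in 1pm, Kickoff in 10am.

6 slots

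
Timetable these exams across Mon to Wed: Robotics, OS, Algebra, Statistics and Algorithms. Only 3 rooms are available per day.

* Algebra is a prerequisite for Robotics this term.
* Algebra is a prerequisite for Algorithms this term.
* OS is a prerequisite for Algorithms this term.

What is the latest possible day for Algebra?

Tue

Downstream work caps Algebra at Tue.
Algebra at Tue is achievable: Algorithms=Wed, Robotics=Wed, OS=Mon, Algebra=Tue, Statistics=Mon.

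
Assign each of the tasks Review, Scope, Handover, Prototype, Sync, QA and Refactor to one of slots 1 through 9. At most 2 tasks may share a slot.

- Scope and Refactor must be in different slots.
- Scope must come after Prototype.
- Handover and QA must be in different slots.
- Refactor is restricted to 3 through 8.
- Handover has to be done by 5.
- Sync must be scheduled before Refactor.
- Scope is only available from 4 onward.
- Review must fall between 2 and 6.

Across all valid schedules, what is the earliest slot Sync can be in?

Downstream work caps Sync at 7.
Sync at 1 is achievable: Handover -> 1; Refactor -> 3; QA -> 3; Sync -> 1; Prototype -> 2; Review -> 2; Scope -> 4.

1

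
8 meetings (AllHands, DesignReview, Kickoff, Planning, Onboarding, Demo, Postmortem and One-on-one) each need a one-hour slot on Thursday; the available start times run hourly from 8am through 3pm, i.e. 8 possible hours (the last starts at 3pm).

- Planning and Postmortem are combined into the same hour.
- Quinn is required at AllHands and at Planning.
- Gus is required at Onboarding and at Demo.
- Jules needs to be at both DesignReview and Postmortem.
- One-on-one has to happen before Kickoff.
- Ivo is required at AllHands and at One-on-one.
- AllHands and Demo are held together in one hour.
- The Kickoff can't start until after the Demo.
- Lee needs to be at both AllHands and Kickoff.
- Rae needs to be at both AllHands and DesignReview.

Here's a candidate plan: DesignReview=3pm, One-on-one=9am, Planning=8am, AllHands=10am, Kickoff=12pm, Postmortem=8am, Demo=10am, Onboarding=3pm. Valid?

Yes

Quinn is required at AllHands and at Planning — holds.
Planning and Postmortem are combined into the same hour — holds.
Jules needs to be at both DesignReview and Postmortem — holds.
One-on-one has to happen before Kickoff — holds.
Ivo is required at AllHands and at One-on-one — holds.
Rae needs to be at both AllHands and DesignReview — holds.
The Kickoff can't start until after the Demo — holds.
Gus is required at Onboarding and at Demo — holds.
AllHands and Demo are held together in one hour — holds.
Lee needs to be at both AllHands and Kickoff — holds.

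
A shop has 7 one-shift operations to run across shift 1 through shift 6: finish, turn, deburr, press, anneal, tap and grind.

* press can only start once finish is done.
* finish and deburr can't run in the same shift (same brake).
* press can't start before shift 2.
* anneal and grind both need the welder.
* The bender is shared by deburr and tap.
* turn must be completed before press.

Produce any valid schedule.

grind -> shift 2, turn -> shift 1, tap -> shift 1, press -> shift 2, finish -> shift 1, anneal -> shift 1, deburr -> shift 2

Checking: finish(shift 1) before press(shift 2); turn(shift 1) before press(shift 2); deburr(shift 2) != tap(shift 1); anneal(shift 1) != grind(shift 2); finish(shift 1) != deburr(shift 2); press=shift 2 in [shift 2,shift 6].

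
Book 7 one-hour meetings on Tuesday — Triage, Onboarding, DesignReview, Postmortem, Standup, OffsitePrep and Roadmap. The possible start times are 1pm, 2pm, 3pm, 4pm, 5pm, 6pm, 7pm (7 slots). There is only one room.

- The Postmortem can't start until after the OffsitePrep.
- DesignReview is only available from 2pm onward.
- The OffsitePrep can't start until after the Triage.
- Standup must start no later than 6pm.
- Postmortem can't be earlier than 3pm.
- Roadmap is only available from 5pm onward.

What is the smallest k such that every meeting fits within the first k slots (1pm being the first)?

The precedence chain requires at least 3 distinct slots.
With at most 1 per slot and 7 meetings, at least 7 slots are needed.
Roadmap can't be placed before 5pm — that is slot 5 counting from 1pm — so the schedule must run through at least 5 slots.
7 works (last occupied slot: 7pm): for example OffsitePrep=2pm; Triage=1pm; Standup=6pm; Roadmap=5pm; DesignReview=4pm; Postmortem=3pm; Onboarding=7pm.

7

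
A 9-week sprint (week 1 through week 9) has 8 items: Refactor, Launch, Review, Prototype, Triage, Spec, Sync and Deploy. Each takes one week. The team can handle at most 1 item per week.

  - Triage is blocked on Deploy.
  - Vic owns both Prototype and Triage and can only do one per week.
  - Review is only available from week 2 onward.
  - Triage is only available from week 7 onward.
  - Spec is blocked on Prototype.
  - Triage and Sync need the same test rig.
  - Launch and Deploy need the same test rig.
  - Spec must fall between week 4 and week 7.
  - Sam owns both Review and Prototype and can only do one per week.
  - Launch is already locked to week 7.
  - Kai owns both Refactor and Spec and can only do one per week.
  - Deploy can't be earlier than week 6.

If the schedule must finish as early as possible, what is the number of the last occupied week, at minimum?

week 8

The precedence chain requires at least 2 distinct weeks.
With at most 1 per week and 8 work items, at least 8 weeks are needed.
Launch can't be placed before week 7, so the schedule must run through at least week 7.
8 works (last occupied week: week 8): for example Prototype -> week 1, Triage -> week 8, Deploy -> week 6, Spec -> week 4, Review -> week 2, Launch -> week 7, Refactor -> week 3, Sync -> week 5.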